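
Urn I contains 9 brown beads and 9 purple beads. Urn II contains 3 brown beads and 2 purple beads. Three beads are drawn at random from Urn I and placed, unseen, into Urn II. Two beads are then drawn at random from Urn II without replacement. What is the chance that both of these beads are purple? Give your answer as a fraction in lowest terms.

20/119

Condition on how many of the transferred beads are purple (from Urn I: 9 purple of 18; then Urn II has 8 total).
  0 purple: C(9,0)C(9,3)/C(18,3) = 7/68; then P = C(2,2)/C(8,2) = 1/28
  1 purple: C(9,1)C(9,2)/C(18,3) = 27/68; then P = C(3,2)/C(8,2) = 3/28
  2 purple: C(9,2)C(9,1)/C(18,3) = 27/68; then P = C(4,2)/C(8,2) = 3/14
  3 purple: C(9,3)C(9,0)/C(18,3) = 7/68; then P = C(5,2)/C(8,2) = 5/14
P(both purple) = 20/119 ≈ 0.1681.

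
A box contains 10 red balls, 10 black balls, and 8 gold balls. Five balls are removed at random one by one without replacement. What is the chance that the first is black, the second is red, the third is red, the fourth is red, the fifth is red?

1/234

Multiply the conditional probability of each draw in order, without replacement, so each draw removes one from its color and from the total.
P = (10/28) · (10/27) · (9/26) · (8/25) · (7/24) = 1/234 ≈ 0.0043.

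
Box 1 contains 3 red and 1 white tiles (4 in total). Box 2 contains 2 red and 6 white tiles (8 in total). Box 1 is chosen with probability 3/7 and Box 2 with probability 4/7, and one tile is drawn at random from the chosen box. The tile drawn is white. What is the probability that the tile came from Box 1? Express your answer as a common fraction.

P(white | Box 1) = 1/4; P(white | Box 2) = 3/4.
P(white) = 3/7·1/4 + 4/7·3/4 = 15/28.
By Bayes' rule, P(Box 1 | white) = 3/28 / 15/28 = 1/5 ≈ 0.2000.

1/5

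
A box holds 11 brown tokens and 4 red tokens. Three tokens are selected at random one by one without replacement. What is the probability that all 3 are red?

4/455

Unordered draws without replacement: count favorable combinations over C(15,3).
Favorable = C(11,0) · C(4,3) = 4; total = C(15,3) = 455.
P = 4/455 = 4/455 ≈ 0.0088.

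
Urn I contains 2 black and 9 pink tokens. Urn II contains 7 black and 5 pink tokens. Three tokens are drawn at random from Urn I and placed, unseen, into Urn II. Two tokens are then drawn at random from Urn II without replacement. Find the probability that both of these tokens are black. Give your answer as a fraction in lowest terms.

456/1925

Condition on how many of the transferred tokens are black (from Urn I: 2 black of 11; then Urn II has 15 total).
  0 black: C(2,0)C(9,3)/C(11,3) = 28/55; then P = C(7,2)/C(15,2) = 1/5
  1 black: C(2,1)C(9,2)/C(11,3) = 24/55; then P = C(8,2)/C(15,2) = 4/15
  2 black: C(2,2)C(9,1)/C(11,3) = 3/55; then P = C(9,2)/C(15,2) = 12/35
P(both black) = 456/1925 ≈ 0.2369.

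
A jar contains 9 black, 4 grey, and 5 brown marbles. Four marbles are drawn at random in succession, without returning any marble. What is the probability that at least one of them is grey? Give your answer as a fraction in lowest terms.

2059/3060

Use the complement: P(at least one grey) = 1 − P(no grey).
P(none) = C(14,4)/C(18,4) = 1001/3060.
So P = 1 − 1001/3060 = 2059/3060 ≈ 0.6729.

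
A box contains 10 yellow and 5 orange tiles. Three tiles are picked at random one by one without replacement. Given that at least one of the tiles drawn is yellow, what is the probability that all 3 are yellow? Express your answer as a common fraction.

24/89

P(all 3 yellow) = C(10,3)/C(15,3) = 24/91; P(at least one yellow) = 1 − C(5,3)/C(15,3) = 89/91.
Since 'all 3 yellow' ⊆ 'at least one yellow', P(all 3 | at least one) = 24/91 / 89/91 = 24/89 ≈ 0.2697.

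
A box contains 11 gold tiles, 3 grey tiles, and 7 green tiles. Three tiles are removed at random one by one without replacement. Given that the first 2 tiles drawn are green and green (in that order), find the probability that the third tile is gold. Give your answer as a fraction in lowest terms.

After removing 2 green, the box has 11 gold out of 19 remaining.
P(third is gold | given) = 11/19 ≈ 0.5789.

11/19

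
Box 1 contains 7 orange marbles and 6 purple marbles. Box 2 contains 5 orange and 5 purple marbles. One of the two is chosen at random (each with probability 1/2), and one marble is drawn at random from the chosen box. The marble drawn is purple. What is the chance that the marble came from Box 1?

P(purple | Box 1) = 6/13; P(purple | Box 2) = 1/2.
P(purple) = 1/2·6/13 + 1/2·1/2 = 25/52.
By Bayes' rule, P(Box 1 | purple) = 3/13 / 25/52 = 12/25 ≈ 0.4800.

12/25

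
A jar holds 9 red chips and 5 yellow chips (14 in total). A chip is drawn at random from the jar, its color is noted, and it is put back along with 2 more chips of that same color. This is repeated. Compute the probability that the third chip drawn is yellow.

5/14

Sum over the four possibilities for the first two draws (yellow/not-yellow each), tracking how the yellow count and total change by +2 per draw.
P(third is yellow) = 5/14 ≈ 0.3571. (In a Pólya urn every draw has the same marginal probability 5/14.)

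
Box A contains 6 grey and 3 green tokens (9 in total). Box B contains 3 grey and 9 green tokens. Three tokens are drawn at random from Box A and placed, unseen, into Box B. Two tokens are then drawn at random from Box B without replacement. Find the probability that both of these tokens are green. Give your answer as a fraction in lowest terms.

Condition on how many of the transferred tokens are green (from Box A: 3 green of 9; then Box B has 15 total).
  0 green: C(3,0)C(6,3)/C(9,3) = 5/21; then P = C(9,2)/C(15,2) = 12/35
  1 green: C(3,1)C(6,2)/C(9,3) = 15/28; then P = C(10,2)/C(15,2) = 3/7
  2 green: C(3,2)C(6,1)/C(9,3) = 3/14; then P = C(11,2)/C(15,2) = 11/21
  3 green: C(3,3)C(6,0)/C(9,3) = 1/84; then P = C(12,2)/C(15,2) = 22/35
P(both green) = 181/420 ≈ 0.4310.

181/420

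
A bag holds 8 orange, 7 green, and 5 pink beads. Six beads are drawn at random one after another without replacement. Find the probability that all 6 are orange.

7/9690

Unordered draws without replacement: count favorable combinations over C(20,6).
Favorable = C(8,6) · C(7,0) · C(5,0) = 28; total = C(20,6) = 38760.
P = 28/38760 = 7/9690 ≈ 0.0007.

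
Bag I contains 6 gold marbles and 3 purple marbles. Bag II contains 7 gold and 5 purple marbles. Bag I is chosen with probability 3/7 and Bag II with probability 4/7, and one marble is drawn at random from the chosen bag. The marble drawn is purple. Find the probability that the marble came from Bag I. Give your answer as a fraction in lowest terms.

P(purple | Bag I) = 1/3; P(purple | Bag II) = 5/12.
P(purple) = 3/7·1/3 + 4/7·5/12 = 8/21.
By Bayes' rule, P(Bag I | purple) = 1/7 / 8/21 = 3/8 ≈ 0.3750.

3/8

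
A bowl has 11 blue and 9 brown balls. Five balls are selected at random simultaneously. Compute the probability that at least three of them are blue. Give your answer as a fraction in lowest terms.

781/1292

Sum the hypergeometric tail for j = 3,…,5 blue balls.
Favorable = C(11,3)·C(9,2) + C(11,4)·C(9,1) + C(11,5)·C(9,0) = 9372; total = C(20,5) = 15504.
P = 9372/15504 = 781/1292 ≈ 0.6045.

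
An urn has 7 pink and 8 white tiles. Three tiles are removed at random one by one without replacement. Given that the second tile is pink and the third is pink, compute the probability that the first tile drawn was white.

P(first=white and the second tile is pink and the third is pink) = (8/15)·(7/14)·(6/13) = 8/65.
P(E) = Σ over first color = 1/13 + 8/65 = 1/5.
By Bayes, P(first=white | E) = 8/65 / 1/5 = 8/13 ≈ 0.6154.

8/13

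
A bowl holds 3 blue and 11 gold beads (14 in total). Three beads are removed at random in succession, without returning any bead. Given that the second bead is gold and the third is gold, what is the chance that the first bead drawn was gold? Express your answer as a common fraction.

3/4

P(first=gold and the second bead is gold and the third is gold) = (11/14)·(10/13)·(9/12) = 165/364.
P(E) = Σ over first color = 55/364 + 165/364 = 55/91.
By Bayes, P(first=gold | E) = 165/364 / 55/91 = 3/4 ≈ 0.7500.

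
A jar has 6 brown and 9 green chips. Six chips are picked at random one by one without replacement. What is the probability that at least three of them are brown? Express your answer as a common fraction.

5/11

Sum the hypergeometric tail for j = 3,…,6 brown chips.
Favorable = C(6,3)·C(9,3) + C(6,4)·C(9,2) + C(6,5)·C(9,1) + C(6,6)·C(9,0) = 2275; total = C(15,6) = 5005.
P = 2275/5005 = 5/11 ≈ 0.4545.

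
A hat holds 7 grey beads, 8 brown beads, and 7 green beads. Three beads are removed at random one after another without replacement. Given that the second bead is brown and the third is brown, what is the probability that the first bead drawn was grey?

P(first=grey and the second bead is brown and the third is brown) = (7/22)·(8/21)·(7/20) = 7/165.
P(E) = Σ over first color = 7/165 + 2/55 + 7/165 = 4/33.
By Bayes, P(first=grey | E) = 7/165 / 4/33 = 7/20 ≈ 0.3500.

7/20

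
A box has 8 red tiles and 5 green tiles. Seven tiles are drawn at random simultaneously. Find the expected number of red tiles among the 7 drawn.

56/13

By linearity of expectation, E[X] = Σ P(draw i is red); by symmetry each draw (even without replacement) has P(red) = 8/13.
E[X] = 7 · 8/13 = 56/13 ≈ 4.3077.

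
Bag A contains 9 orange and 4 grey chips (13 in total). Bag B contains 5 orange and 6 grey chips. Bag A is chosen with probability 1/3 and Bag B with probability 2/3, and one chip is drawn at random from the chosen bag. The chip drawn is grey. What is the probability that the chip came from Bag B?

39/50

P(grey | Bag A) = 4/13; P(grey | Bag B) = 6/11.
P(grey) = 1/3·4/13 + 2/3·6/11 = 200/429.
By Bayes' rule, P(Bag B | grey) = 4/11 / 200/429 = 39/50 ≈ 0.7800.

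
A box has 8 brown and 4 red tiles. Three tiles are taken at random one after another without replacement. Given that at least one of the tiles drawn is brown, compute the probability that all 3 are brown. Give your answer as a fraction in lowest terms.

7/27

P(all 3 brown) = C(8,3)/C(12,3) = 14/55; P(at least one brown) = 1 − C(4,3)/C(12,3) = 54/55.
Since 'all 3 brown' ⊆ 'at least one brown', P(all 3 | at least one) = 14/55 / 54/55 = 7/27 ≈ 0.2593.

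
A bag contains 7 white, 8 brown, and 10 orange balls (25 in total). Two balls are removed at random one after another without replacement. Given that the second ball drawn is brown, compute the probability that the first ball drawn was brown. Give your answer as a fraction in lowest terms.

P(first=brown and the second ball drawn is brown) = (8/25)·(7/24) = 7/75.
P(the second ball drawn is brown) = Σ over first color = 7/75 + 7/75 + 2/15 = 8/25.
By Bayes, P(first=brown | the second ball drawn is brown) = 7/75 / 8/25 = 7/24 ≈ 0.2917.

7/24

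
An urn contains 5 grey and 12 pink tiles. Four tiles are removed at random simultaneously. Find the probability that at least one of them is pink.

475/476

Use the complement: P(at least one pink) = 1 − P(no pink).
P(none) = C(5,4)/C(17,4) = 5/2380.
So P = 1 − 5/2380 = 475/476 ≈ 0.9979.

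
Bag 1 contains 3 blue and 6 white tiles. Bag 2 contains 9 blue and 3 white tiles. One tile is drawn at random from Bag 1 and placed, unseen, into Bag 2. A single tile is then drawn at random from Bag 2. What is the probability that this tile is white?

Condition on how many of the transferred tiles are white (from Bag 1: 6 white of 9; then Bag 2 has 13 total).
  0 white: C(6,0)C(3,1)/C(9,1) = 1/3; then P = 3/13
  1 white: C(6,1)C(3,0)/C(9,1) = 2/3; then P = 4/13
P(white from Bag 2) = 11/39 ≈ 0.2821.

11/39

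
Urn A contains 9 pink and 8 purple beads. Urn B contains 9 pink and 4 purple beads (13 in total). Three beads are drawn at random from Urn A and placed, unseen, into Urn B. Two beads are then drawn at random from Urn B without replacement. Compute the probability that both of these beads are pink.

Condition on how many of the transferred beads are pink (from Urn A: 9 pink of 17; then Urn B has 16 total).
  0 pink: C(9,0)C(8,3)/C(17,3) = 7/85; then P = C(9,2)/C(16,2) = 3/10
  1 pink: C(9,1)C(8,2)/C(17,3) = 63/170; then P = C(10,2)/C(16,2) = 3/8
  2 pink: C(9,2)C(8,1)/C(17,3) = 36/85; then P = C(11,2)/C(16,2) = 11/24
  3 pink: C(9,3)C(8,0)/C(17,3) = 21/170; then P = C(12,2)/C(16,2) = 11/20
P(both pink) = 579/1360 ≈ 0.4257.

579/1360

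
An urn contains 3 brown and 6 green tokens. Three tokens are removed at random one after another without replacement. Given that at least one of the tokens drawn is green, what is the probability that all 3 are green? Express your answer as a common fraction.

P(all 3 green) = C(6,3)/C(9,3) = 5/21; P(at least one green) = 1 − C(3,3)/C(9,3) = 83/84.
Since 'all 3 green' ⊆ 'at least one green', P(all 3 | at least one) = 5/21 / 83/84 = 20/83 ≈ 0.2410.

20/83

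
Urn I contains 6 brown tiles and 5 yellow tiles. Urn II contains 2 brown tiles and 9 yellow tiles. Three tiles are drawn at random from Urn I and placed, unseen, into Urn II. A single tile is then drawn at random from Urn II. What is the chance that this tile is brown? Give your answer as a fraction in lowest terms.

20/77

Condition on how many of the transferred tiles are brown (from Urn I: 6 brown of 11; then Urn II has 14 total).
  0 brown: C(6,0)C(5,3)/C(11,3) = 2/33; then P = 2/14
  1 brown: C(6,1)C(5,2)/C(11,3) = 4/11; then P = 3/14
  2 brown: C(6,2)C(5,1)/C(11,3) = 5/11; then P = 4/14
  3 brown: C(6,3)C(5,0)/C(11,3) = 4/33; then P = 5/14
P(brown from Urn II) = 20/77 ≈ 0.2597.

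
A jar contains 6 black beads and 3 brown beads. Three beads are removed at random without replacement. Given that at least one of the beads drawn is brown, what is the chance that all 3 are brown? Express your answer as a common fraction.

1/64

P(all 3 brown) = C(3,3)/C(9,3) = 1/84; P(at least one brown) = 1 − C(6,3)/C(9,3) = 16/21.
Since 'all 3 brown' ⊆ 'at least one brown', P(all 3 | at least one) = 1/84 / 16/21 = 1/64 ≈ 0.0156.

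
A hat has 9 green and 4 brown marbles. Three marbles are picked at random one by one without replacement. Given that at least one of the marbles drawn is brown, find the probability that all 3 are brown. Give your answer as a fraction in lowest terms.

P(all 3 brown) = C(4,3)/C(13,3) = 2/143; P(at least one brown) = 1 − C(9,3)/C(13,3) = 101/143.
Since 'all 3 brown' ⊆ 'at least one brown', P(all 3 | at least one) = 2/143 / 101/143 = 2/101 ≈ 0.0198.

2/101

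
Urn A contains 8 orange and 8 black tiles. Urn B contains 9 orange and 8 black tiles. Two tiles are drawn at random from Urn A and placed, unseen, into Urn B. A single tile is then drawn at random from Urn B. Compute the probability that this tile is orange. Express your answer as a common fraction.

10/19

Condition on how many of the transferred tiles are orange (from Urn A: 8 orange of 16; then Urn B has 19 total).
  0 orange: C(8,0)C(8,2)/C(16,2) = 7/30; then P = 9/19
  1 orange: C(8,1)C(8,1)/C(16,2) = 8/15; then P = 10/19
  2 orange: C(8,2)C(8,0)/C(16,2) = 7/30; then P = 11/19
P(orange from Urn B) = 10/19 ≈ 0.5263.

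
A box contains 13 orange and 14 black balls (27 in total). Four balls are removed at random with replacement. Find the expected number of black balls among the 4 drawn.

56/27

By linearity of expectation, E[X] = Σ P(draw i is black); each independent draw has P(black) = 14/27.
E[X] = 4 · 14/27 = 56/27 ≈ 2.0741.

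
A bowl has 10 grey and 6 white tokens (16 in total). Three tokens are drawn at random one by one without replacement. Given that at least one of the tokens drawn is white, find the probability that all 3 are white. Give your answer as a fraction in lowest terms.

P(all 3 white) = C(6,3)/C(16,3) = 1/28; P(at least one white) = 1 − C(10,3)/C(16,3) = 11/14.
Since 'all 3 white' ⊆ 'at least one white', P(all 3 | at least one) = 1/28 / 11/14 = 1/22 ≈ 0.0455.

1/22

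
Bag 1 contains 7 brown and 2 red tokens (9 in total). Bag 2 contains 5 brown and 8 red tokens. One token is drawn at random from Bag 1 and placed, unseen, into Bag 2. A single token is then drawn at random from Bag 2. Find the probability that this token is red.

Condition on how many of the transferred tokens are red (from Bag 1: 2 red of 9; then Bag 2 has 14 total).
  0 red: C(2,0)C(7,1)/C(9,1) = 7/9; then P = 8/14
  1 red: C(2,1)C(7,0)/C(9,1) = 2/9; then P = 9/14
P(red from Bag 2) = 37/63 ≈ 0.5873.

37/63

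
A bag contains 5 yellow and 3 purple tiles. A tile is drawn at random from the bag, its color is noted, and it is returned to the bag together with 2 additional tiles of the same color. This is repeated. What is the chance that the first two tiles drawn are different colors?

Either yellow then purple, or purple then yellow; after the first draw the total is 10.
P = (5/8)·(3/10) + (3/8)·(5/10) = 3/8 ≈ 0.3750.

3/8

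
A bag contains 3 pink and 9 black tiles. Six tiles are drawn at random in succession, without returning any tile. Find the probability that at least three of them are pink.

1/11

Sum the hypergeometric tail for j = 3,…,3 pink tiles.
Favorable = C(3,3)·C(9,3) = 84; total = C(12,6) = 924.
P = 84/924 = 1/11 ≈ 0.0909.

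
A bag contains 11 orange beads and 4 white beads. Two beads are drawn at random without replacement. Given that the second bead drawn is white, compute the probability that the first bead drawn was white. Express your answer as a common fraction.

P(first=white and the second bead drawn is white) = (4/15)·(3/14) = 2/35.
P(the second bead drawn is white) = Σ over first color = 22/105 + 2/35 = 4/15.
By Bayes, P(first=white | the second bead drawn is white) = 2/35 / 4/15 = 3/14 ≈ 0.2143.

3/14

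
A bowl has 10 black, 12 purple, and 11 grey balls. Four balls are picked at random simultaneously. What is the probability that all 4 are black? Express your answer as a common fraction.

Unordered draws without replacement: count favorable combinations over C(33,4).
Favorable = C(10,4) · C(12,0) · C(11,0) = 210; total = C(33,4) = 40920.
P = 210/40920 = 7/1364 ≈ 0.0051.

7/1364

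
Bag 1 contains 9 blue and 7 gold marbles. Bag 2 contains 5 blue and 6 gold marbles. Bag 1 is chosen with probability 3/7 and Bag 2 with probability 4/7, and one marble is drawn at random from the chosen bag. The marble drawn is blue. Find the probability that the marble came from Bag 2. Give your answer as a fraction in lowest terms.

P(blue | Bag 1) = 9/16; P(blue | Bag 2) = 5/11.
P(blue) = 3/7·9/16 + 4/7·5/11 = 617/1232.
By Bayes' rule, P(Bag 2 | blue) = 20/77 / 617/1232 = 320/617 ≈ 0.5186.

320/617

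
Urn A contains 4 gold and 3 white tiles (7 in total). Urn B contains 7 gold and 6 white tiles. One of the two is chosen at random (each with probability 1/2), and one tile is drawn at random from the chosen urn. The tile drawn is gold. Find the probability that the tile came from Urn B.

P(gold | Urn A) = 4/7; P(gold | Urn B) = 7/13.
P(gold) = 1/2·4/7 + 1/2·7/13 = 101/182.
By Bayes' rule, P(Urn B | gold) = 7/26 / 101/182 = 49/101 ≈ 0.4851.

49/101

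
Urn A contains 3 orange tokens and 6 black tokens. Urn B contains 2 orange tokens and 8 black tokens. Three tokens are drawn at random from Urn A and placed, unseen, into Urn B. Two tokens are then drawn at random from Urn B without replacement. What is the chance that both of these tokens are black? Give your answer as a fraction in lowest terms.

Condition on how many of the transferred tokens are black (from Urn A: 6 black of 9; then Urn B has 13 total).
  0 black: C(6,0)C(3,3)/C(9,3) = 1/84; then P = C(8,2)/C(13,2) = 14/39
  1 black: C(6,1)C(3,2)/C(9,3) = 3/14; then P = C(9,2)/C(13,2) = 6/13
  2 black: C(6,2)C(3,1)/C(9,3) = 15/28; then P = C(10,2)/C(13,2) = 15/26
  3 black: C(6,3)C(3,0)/C(9,3) = 5/21; then P = C(11,2)/C(13,2) = 55/78
P(both black) = 181/312 ≈ 0.5801.

181/312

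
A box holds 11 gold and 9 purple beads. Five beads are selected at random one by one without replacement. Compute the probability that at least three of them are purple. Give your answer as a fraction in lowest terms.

Sum the hypergeometric tail for j = 3,…,5 purple beads.
Favorable = C(9,3)·C(11,2) + C(9,4)·C(11,1) + C(9,5)·C(11,0) = 6132; total = C(20,5) = 15504.
P = 6132/15504 = 511/1292 ≈ 0.3955.

511/1292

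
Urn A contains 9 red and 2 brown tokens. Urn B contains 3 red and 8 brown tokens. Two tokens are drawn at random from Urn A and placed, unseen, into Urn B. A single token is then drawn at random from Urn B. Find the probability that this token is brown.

Condition on how many of the transferred tokens are brown (from Urn A: 2 brown of 11; then Urn B has 13 total).
  0 brown: C(2,0)C(9,2)/C(11,2) = 36/55; then P = 8/13
  1 brown: C(2,1)C(9,1)/C(11,2) = 18/55; then P = 9/13
  2 brown: C(2,2)C(9,0)/C(11,2) = 1/55; then P = 10/13
P(brown from Urn B) = 92/143 ≈ 0.6434.

92/143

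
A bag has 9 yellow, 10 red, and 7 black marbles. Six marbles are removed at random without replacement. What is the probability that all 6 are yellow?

6/16445

Unordered draws without replacement: count favorable combinations over C(26,6).
Favorable = C(9,6) · C(10,0) · C(7,0) = 84; total = C(26,6) = 230230.
P = 84/230230 = 6/16445 ≈ 0.0004.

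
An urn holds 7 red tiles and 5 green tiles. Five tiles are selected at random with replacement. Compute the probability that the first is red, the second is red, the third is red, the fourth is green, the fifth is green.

8575/248832

Multiply the conditional probability of each draw in order, with replacement (the composition resets each draw).
P = (7/12) · (7/12) · (7/12) · (5/12) · (5/12) = 8575/248832 ≈ 0.0345.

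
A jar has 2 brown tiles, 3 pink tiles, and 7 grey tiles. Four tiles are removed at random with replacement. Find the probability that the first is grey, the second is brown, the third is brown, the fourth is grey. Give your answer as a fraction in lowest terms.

Multiply the conditional probability of each draw in order, with replacement (the composition resets each draw).
P = (7/12) · (2/12) · (2/12) · (7/12) = 49/5184 ≈ 0.0095.

49/5184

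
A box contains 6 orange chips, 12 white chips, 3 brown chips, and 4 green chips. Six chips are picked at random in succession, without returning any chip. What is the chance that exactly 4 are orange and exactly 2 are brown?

Unordered draws without replacement: count favorable combinations over C(25,6).
Favorable = C(6,4) · C(12,0) · C(3,2) · C(4,0) = 45; total = C(25,6) = 177100.
P = 45/177100 = 9/35420 ≈ 0.0003.

9/35420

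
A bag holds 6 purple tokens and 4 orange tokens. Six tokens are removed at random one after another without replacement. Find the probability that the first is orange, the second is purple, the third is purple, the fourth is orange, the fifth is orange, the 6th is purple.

2/105

Multiply the conditional probability of each draw in order, without replacement, so each draw removes one from its color and from the total.
P = (4/10) · (6/9) · (5/8) · (3/7) · (2/6) · (4/5) = 2/105 ≈ 0.0190.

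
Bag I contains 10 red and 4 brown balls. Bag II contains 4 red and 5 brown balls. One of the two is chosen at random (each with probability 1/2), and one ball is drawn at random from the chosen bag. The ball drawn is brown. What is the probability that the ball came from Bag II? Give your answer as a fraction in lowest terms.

35/53

P(brown | Bag I) = 2/7; P(brown | Bag II) = 5/9.
P(brown) = 1/2·2/7 + 1/2·5/9 = 53/126.
By Bayes' rule, P(Bag II | brown) = 5/18 / 53/126 = 35/53 ≈ 0.6604.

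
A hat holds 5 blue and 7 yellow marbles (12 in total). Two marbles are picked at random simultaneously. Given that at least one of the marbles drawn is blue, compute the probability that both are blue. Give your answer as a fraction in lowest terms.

P(both blue) = C(5,2)/C(12,2) = 5/33; P(at least one blue) = 1 − C(7,2)/C(12,2) = 15/22.
Since 'both blue' ⊆ 'at least one blue', P(both | at least one) = 5/33 / 15/22 = 2/9 ≈ 0.2222.

2/9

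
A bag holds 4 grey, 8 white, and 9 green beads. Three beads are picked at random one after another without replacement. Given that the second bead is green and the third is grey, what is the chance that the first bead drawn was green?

8/19

P(first=green and the second bead is green and the third is grey) = (9/21)·(8/20)·(4/19) = 24/665.
P(E) = Σ over first color = 9/665 + 24/665 + 24/665 = 3/35.
By Bayes, P(first=green | E) = 24/665 / 3/35 = 8/19 ≈ 0.4211.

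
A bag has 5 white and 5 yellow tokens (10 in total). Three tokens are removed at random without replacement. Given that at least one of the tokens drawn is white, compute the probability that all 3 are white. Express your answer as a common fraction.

1/11

P(all 3 white) = C(5,3)/C(10,3) = 1/12; P(at least one white) = 1 − C(5,3)/C(10,3) = 11/12.
Since 'all 3 white' ⊆ 'at least one white', P(all 3 | at least one) = 1/12 / 11/12 = 1/11 ≈ 0.0909.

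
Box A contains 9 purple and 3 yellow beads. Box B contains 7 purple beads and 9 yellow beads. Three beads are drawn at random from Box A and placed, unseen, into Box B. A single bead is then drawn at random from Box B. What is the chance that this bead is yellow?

Condition on how many of the transferred beads are yellow (from Box A: 3 yellow of 12; then Box B has 19 total).
  0 yellow: C(3,0)C(9,3)/C(12,3) = 21/55; then P = 9/19
  1 yellow: C(3,1)C(9,2)/C(12,3) = 27/55; then P = 10/19
  2 yellow: C(3,2)C(9,1)/C(12,3) = 27/220; then P = 11/19
  3 yellow: C(3,3)C(9,0)/C(12,3) = 1/220; then P = 12/19
P(yellow from Box B) = 39/76 ≈ 0.5132.

39/76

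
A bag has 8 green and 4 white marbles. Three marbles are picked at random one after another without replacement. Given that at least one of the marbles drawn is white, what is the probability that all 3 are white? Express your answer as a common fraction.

1/41

P(all 3 white) = C(4,3)/C(12,3) = 1/55; P(at least one white) = 1 − C(8,3)/C(12,3) = 41/55.
Since 'all 3 white' ⊆ 'at least one white', P(all 3 | at least one) = 1/55 / 41/55 = 1/41 ≈ 0.0244.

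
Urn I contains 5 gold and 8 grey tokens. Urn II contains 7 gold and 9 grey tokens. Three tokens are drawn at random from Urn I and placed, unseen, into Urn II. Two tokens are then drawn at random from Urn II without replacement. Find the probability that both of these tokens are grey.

Condition on how many of the transferred tokens are grey (from Urn I: 8 grey of 13; then Urn II has 19 total).
  0 grey: C(8,0)C(5,3)/C(13,3) = 5/143; then P = C(9,2)/C(19,2) = 4/19
  1 grey: C(8,1)C(5,2)/C(13,3) = 40/143; then P = C(10,2)/C(19,2) = 5/19
  2 grey: C(8,2)C(5,1)/C(13,3) = 70/143; then P = C(11,2)/C(19,2) = 55/171
  3 grey: C(8,3)C(5,0)/C(13,3) = 28/143; then P = C(12,2)/C(19,2) = 22/57
P(both grey) = 698/2223 ≈ 0.3140.

698/2223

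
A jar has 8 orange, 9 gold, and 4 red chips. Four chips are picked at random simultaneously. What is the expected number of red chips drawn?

16/21

By linearity of expectation, E[X] = Σ P(draw i is red); by symmetry each draw (even without replacement) has P(red) = 4/21.
E[X] = 4 · 4/21 = 16/21 ≈ 0.7619.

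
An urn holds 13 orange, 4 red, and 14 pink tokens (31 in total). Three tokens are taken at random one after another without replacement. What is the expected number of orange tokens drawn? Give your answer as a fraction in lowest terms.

By linearity of expectation, E[X] = Σ P(draw i is orange); by symmetry each draw (even without replacement) has P(orange) = 13/31.
E[X] = 3 · 13/31 = 39/31 ≈ 1.2581.

39/31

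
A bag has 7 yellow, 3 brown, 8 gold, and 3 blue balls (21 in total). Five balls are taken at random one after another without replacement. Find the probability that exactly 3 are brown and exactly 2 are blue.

Unordered draws without replacement: count favorable combinations over C(21,5).
Favorable = C(7,0) · C(3,3) · C(8,0) · C(3,2) = 3; total = C(21,5) = 20349.
P = 3/20349 = 1/6783 ≈ 0.0001.

1/6783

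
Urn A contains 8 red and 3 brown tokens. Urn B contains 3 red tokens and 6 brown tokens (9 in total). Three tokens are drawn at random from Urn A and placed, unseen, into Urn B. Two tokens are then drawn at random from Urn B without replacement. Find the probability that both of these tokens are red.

Condition on how many of the transferred tokens are red (from Urn A: 8 red of 11; then Urn B has 12 total).
  0 red: C(8,0)C(3,3)/C(11,3) = 1/165; then P = C(3,2)/C(12,2) = 1/22
  1 red: C(8,1)C(3,2)/C(11,3) = 8/55; then P = C(4,2)/C(12,2) = 1/11
  2 red: C(8,2)C(3,1)/C(11,3) = 28/55; then P = C(5,2)/C(12,2) = 5/33
  3 red: C(8,3)C(3,0)/C(11,3) = 56/165; then P = C(6,2)/C(12,2) = 5/22
P(both red) = 203/1210 ≈ 0.1678.

203/1210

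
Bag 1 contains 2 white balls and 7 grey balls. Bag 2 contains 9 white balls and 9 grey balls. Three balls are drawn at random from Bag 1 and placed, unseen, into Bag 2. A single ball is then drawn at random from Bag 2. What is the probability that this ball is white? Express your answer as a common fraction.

Condition on how many of the transferred balls are white (from Bag 1: 2 white of 9; then Bag 2 has 21 total).
  0 white: C(2,0)C(7,3)/C(9,3) = 5/12; then P = 9/21
  1 white: C(2,1)C(7,2)/C(9,3) = 1/2; then P = 10/21
  2 white: C(2,2)C(7,1)/C(9,3) = 1/12; then P = 11/21
P(white from Bag 2) = 29/63 ≈ 0.4603.

29/63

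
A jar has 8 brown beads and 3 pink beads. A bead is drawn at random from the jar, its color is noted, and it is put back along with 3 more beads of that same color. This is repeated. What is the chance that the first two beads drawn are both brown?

4/7

After a brown draw the jar holds 11 brown out of 14.
P = (8/11)·(11/14) = 4/7 ≈ 0.5714.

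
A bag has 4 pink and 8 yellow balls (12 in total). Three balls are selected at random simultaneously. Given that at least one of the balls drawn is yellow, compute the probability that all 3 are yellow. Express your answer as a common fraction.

7/27

P(all 3 yellow) = C(8,3)/C(12,3) = 14/55; P(at least one yellow) = 1 − C(4,3)/C(12,3) = 54/55.
Since 'all 3 yellow' ⊆ 'at least one yellow', P(all 3 | at least one) = 14/55 / 54/55 = 7/27 ≈ 0.2593.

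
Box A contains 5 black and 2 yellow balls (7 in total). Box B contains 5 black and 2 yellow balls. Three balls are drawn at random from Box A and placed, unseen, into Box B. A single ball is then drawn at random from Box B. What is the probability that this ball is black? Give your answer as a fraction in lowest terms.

Condition on how many of the transferred balls are black (from Box A: 5 black of 7; then Box B has 10 total).
  1 black: C(5,1)C(2,2)/C(7,3) = 1/7; then P = 6/10
  2 black: C(5,2)C(2,1)/C(7,3) = 4/7; then P = 7/10
  3 black: C(5,3)C(2,0)/C(7,3) = 2/7; then P = 8/10
P(black from Box B) = 5/7 ≈ 0.7143.

5/7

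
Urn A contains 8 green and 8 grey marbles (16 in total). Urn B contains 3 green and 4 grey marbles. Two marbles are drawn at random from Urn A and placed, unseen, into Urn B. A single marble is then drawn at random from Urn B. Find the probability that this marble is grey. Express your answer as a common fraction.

5/9

Condition on how many of the transferred marbles are grey (from Urn A: 8 grey of 16; then Urn B has 9 total).
  0 grey: C(8,0)C(8,2)/C(16,2) = 7/30; then P = 4/9
  1 grey: C(8,1)C(8,1)/C(16,2) = 8/15; then P = 5/9
  2 grey: C(8,2)C(8,0)/C(16,2) = 7/30; then P = 6/9
P(grey from Urn B) = 5/9 ≈ 0.5556.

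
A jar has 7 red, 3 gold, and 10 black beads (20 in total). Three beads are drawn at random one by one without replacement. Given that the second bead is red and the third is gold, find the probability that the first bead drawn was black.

P(first=black and the second bead is red and the third is gold) = (10/20)·(7/19)·(3/18) = 7/228.
P(E) = Σ over first color = 7/380 + 7/1140 + 7/228 = 21/380.
By Bayes, P(first=black | E) = 7/228 / 21/380 = 5/9 ≈ 0.5556.

5/9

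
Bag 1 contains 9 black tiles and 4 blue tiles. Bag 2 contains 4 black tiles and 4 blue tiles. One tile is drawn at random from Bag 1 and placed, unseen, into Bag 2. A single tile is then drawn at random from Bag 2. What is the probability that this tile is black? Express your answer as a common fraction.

61/117

Condition on how many of the transferred tiles are black (from Bag 1: 9 black of 13; then Bag 2 has 9 total).
  0 black: C(9,0)C(4,1)/C(13,1) = 4/13; then P = 4/9
  1 black: C(9,1)C(4,0)/C(13,1) = 9/13; then P = 5/9
P(black from Bag 2) = 61/117 ≈ 0.5214.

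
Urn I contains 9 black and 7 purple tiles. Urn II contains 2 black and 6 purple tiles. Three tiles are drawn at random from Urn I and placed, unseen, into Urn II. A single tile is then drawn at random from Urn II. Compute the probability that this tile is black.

59/176

Condition on how many of the transferred tiles are black (from Urn I: 9 black of 16; then Urn II has 11 total).
  0 black: C(9,0)C(7,3)/C(16,3) = 1/16; then P = 2/11
  1 black: C(9,1)C(7,2)/C(16,3) = 27/80; then P = 3/11
  2 black: C(9,2)C(7,1)/C(16,3) = 9/20; then P = 4/11
  3 black: C(9,3)C(7,0)/C(16,3) = 3/20; then P = 5/11
P(black from Urn II) = 59/176 ≈ 0.3352.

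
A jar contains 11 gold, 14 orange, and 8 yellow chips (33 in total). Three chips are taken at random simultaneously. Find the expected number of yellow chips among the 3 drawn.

8/11

By linearity of expectation, E[X] = Σ P(draw i is yellow); by symmetry each draw (even without replacement) has P(yellow) = 8/33.
E[X] = 3 · 8/33 = 8/11 ≈ 0.7273.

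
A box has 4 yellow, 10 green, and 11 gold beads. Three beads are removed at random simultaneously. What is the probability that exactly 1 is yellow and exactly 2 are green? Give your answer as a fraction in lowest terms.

Unordered draws without replacement: count favorable combinations over C(25,3).
Favorable = C(4,1) · C(10,2) · C(11,0) = 180; total = C(25,3) = 2300.
P = 180/2300 = 9/115 ≈ 0.0783.

9/115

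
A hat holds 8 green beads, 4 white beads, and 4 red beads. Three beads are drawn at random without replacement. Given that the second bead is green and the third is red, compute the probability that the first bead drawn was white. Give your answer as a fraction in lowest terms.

2/7

P(first=white and the second bead is green and the third is red) = (4/16)·(8/15)·(4/14) = 4/105.
P(E) = Σ over first color = 1/15 + 4/105 + 1/35 = 2/15.
By Bayes, P(first=white | E) = 4/105 / 2/15 = 2/7 ≈ 0.2857.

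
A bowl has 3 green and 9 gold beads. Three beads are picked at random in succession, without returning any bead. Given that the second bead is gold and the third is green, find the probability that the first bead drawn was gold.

4/5

P(first=gold and the second bead is gold and the third is green) = (9/12)·(8/11)·(3/10) = 9/55.
P(E) = Σ over first color = 9/220 + 9/55 = 9/44.
By Bayes, P(first=gold | E) = 9/55 / 9/44 = 4/5 ≈ 0.8000.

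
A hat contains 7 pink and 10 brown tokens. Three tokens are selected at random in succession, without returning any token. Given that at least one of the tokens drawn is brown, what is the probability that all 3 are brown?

P(all 3 brown) = C(10,3)/C(17,3) = 3/17; P(at least one brown) = 1 − C(7,3)/C(17,3) = 129/136.
Since 'all 3 brown' ⊆ 'at least one brown', P(all 3 | at least one) = 3/17 / 129/136 = 8/43 ≈ 0.1860.

8/43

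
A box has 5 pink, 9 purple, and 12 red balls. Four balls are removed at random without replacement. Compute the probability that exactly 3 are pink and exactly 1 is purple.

Unordered draws without replacement: count favorable combinations over C(26,4).
Favorable = C(5,3) · C(9,1) · C(12,0) = 90; total = C(26,4) = 14950.
P = 90/14950 = 9/1495 ≈ 0.0060.

9/1495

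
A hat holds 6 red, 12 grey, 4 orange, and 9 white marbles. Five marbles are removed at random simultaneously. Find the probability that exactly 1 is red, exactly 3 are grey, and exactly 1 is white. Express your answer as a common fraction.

Unordered draws without replacement: count favorable combinations over C(31,5).
Favorable = C(6,1) · C(12,3) · C(4,0) · C(9,1) = 11880; total = C(31,5) = 169911.
P = 11880/169911 = 440/6293 ≈ 0.0699.

440/6293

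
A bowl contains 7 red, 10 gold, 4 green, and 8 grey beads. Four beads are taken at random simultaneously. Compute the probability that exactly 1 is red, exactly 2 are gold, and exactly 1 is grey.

Unordered draws without replacement: count favorable combinations over C(29,4).
Favorable = C(7,1) · C(10,2) · C(4,0) · C(8,1) = 2520; total = C(29,4) = 23751.
P = 2520/23751 = 40/377 ≈ 0.1061.

40/377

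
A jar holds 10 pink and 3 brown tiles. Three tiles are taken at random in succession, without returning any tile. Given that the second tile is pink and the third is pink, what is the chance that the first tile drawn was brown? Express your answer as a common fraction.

P(first=brown and the second tile is pink and the third is pink) = (3/13)·(10/12)·(9/11) = 45/286.
P(E) = Σ over first color = 60/143 + 45/286 = 15/26.
By Bayes, P(first=brown | E) = 45/286 / 15/26 = 3/11 ≈ 0.2727.

3/11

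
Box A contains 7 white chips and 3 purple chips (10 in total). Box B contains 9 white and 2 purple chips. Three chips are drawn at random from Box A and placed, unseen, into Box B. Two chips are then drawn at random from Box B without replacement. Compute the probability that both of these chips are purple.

3/91

Condition on how many of the transferred chips are purple (from Box A: 3 purple of 10; then Box B has 14 total).
  0 purple: C(3,0)C(7,3)/C(10,3) = 7/24; then P = C(2,2)/C(14,2) = 1/91
  1 purple: C(3,1)C(7,2)/C(10,3) = 21/40; then P = C(3,2)/C(14,2) = 3/91
  2 purple: C(3,2)C(7,1)/C(10,3) = 7/40; then P = C(4,2)/C(14,2) = 6/91
  3 purple: C(3,3)C(7,0)/C(10,3) = 1/120; then P = C(5,2)/C(14,2) = 10/91
P(both purple) = 3/91 ≈ 0.0330.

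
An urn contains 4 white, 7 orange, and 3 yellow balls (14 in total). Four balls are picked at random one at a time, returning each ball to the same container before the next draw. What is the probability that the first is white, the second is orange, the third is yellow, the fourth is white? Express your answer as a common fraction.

3/343

Multiply the conditional probability of each draw in order, with replacement (the composition resets each draw).
P = (4/14) · (7/14) · (3/14) · (4/14) = 3/343 ≈ 0.0087.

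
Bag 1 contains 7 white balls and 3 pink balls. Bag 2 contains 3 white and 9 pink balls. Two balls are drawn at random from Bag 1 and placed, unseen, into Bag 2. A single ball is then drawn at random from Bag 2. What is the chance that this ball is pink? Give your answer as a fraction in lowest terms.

24/35

Condition on how many of the transferred balls are pink (from Bag 1: 3 pink of 10; then Bag 2 has 14 total).
  0 pink: C(3,0)C(7,2)/C(10,2) = 7/15; then P = 9/14
  1 pink: C(3,1)C(7,1)/C(10,2) = 7/15; then P = 10/14
  2 pink: C(3,2)C(7,0)/C(10,2) = 1/15; then P = 11/14
P(pink from Bag 2) = 24/35 ≈ 0.6857.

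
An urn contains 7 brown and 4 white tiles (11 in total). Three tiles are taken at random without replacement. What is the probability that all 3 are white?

4/165

Unordered draws without replacement: count favorable combinations over C(11,3).
Favorable = C(7,0) · C(4,3) = 4; total = C(11,3) = 165.
P = 4/165 = 4/165 ≈ 0.0242.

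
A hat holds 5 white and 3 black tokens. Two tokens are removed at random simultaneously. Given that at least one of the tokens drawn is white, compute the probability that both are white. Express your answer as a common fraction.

2/5

P(both white) = C(5,2)/C(8,2) = 5/14; P(at least one white) = 1 − C(3,2)/C(8,2) = 25/28.
Since 'both white' ⊆ 'at least one white', P(both | at least one) = 5/14 / 25/28 = 2/5 ≈ 0.4000.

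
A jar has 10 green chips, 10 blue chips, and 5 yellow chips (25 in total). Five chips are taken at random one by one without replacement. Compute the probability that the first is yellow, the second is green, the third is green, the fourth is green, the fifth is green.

Multiply the conditional probability of each draw in order, without replacement, so each draw removes one from its color and from the total.
P = (5/25) · (10/24) · (9/23) · (8/22) · (7/21) = 1/253 ≈ 0.0040.

1/253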